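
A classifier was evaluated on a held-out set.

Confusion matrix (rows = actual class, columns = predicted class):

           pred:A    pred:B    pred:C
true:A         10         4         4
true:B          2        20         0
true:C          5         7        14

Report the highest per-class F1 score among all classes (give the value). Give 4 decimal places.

Per-class F1 score (2·TP/(2·TP+FP+FN)):
  A: TP=10, FP=2+5=7, FN=4+4=8 → 20/35 = 0.57143
  B: TP=20, FP=4+7=11, FN=2+0=2 → 40/53 = 0.75472
  C: TP=14, FP=4+0=4, FN=5+7=12 → 28/44 = 0.63636
Highest is class 'B' with F1 score = 0.7547.

0.7547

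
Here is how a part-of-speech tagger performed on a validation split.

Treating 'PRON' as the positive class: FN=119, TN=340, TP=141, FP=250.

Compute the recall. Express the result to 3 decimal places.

Recall = TP/(TP+FN) = 141/(141+119) = 141/260 = 0.542

0.542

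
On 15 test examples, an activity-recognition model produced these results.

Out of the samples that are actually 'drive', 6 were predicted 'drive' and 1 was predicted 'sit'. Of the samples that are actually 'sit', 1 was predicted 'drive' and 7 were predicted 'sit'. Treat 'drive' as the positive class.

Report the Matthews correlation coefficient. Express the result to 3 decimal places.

MCC = (TP·TN − FP·FN) / √((TP+FP)(TP+FN)(TN+FP)(TN+FN))
Numerator = 6·7 − 1·1 = 41
Denominator = √(7·7·8·8) = √3136 = 56.0000
MCC = 41 / 56.0000 = 0.732

0.732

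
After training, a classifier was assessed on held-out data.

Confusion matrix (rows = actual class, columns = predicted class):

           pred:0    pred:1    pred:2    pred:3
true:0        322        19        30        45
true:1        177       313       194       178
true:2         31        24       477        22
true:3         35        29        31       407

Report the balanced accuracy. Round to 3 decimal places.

Balanced accuracy = mean of per-class recall.
  0: recall = 322/416 = 0.7740
  1: recall = 313/862 = 0.3631
  2: recall = 477/554 = 0.8610
  3: recall = 407/502 = 0.8108
Mean = (0.7740 + 0.3631 + 0.8610 + 0.8108) / 4 = 0.702

0.702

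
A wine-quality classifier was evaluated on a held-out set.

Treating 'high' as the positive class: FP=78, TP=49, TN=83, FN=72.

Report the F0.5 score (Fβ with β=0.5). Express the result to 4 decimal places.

Fβ = (1+β²)·TP / ((1+β²)·TP + β²·FN + FP), with β²=1/4
= 1.25·49 / (1.25·49 + 0.25·72 + 78) = 0.3895

0.3895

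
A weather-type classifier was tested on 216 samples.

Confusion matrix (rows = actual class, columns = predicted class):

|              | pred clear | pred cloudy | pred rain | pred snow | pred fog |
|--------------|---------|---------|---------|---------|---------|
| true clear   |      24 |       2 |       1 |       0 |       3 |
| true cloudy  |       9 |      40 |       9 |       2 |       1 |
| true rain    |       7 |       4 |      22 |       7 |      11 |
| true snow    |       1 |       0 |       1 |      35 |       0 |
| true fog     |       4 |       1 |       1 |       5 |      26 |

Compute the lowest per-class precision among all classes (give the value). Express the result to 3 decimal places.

Per-class precision (TP/(TP+FP)):
  clear: TP=24, FP=9+7+1+4=21 → 24/45 = 0.5333
  cloudy: TP=40, FP=2+4+0+1=7 → 40/47 = 0.8511
  rain: TP=22, FP=1+9+1+1=12 → 22/34 = 0.6471
  snow: TP=35, FP=0+2+7+5=14 → 35/49 = 0.7143
  fog: TP=26, FP=3+1+11+0=15 → 26/41 = 0.6341
Lowest is class 'clear' with precision = 0.533.

0.533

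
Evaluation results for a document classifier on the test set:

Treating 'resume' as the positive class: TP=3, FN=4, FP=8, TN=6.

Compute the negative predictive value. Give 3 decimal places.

NPV = TN/(TN+FN) = 6/(6+4) = 0.600

0.600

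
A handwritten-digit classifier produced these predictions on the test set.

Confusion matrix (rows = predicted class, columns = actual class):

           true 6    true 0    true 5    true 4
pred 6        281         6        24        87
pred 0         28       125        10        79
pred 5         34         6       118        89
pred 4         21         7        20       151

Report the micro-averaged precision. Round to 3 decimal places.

0.622

Micro-averaging pools counts across classes: ΣTP=675, ΣFP=411, ΣFN=411.
Micro-precision = TP/(TP+FP) on pooled counts = 0.622 (equals overall accuracy in single-label multiclass).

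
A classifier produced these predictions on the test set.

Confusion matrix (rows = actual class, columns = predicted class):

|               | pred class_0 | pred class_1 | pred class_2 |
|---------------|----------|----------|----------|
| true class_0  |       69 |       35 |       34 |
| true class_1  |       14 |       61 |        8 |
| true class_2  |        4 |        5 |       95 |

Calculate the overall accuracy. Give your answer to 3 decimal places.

0.692

Accuracy = trace / total = (69+61+95=225) / 325 = 225/325 = 0.692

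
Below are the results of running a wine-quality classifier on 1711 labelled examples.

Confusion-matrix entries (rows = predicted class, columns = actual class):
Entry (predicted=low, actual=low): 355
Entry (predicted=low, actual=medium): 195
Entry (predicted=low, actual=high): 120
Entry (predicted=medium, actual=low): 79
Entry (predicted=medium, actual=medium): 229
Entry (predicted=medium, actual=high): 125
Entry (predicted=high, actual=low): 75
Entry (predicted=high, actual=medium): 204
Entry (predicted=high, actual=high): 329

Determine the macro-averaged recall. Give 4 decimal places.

0.5451

Per-class recall (TP/(TP+FN)):
  low: TP=355, FN=79+75=154 → 355/509 = 0.69745
  medium: TP=229, FN=195+204=399 → 229/628 = 0.36465
  high: TP=329, FN=120+125=245 → 329/574 = 0.57317
Macro-recall = mean = (0.69745 + 0.36465 + 0.57317) / 3 = 0.5451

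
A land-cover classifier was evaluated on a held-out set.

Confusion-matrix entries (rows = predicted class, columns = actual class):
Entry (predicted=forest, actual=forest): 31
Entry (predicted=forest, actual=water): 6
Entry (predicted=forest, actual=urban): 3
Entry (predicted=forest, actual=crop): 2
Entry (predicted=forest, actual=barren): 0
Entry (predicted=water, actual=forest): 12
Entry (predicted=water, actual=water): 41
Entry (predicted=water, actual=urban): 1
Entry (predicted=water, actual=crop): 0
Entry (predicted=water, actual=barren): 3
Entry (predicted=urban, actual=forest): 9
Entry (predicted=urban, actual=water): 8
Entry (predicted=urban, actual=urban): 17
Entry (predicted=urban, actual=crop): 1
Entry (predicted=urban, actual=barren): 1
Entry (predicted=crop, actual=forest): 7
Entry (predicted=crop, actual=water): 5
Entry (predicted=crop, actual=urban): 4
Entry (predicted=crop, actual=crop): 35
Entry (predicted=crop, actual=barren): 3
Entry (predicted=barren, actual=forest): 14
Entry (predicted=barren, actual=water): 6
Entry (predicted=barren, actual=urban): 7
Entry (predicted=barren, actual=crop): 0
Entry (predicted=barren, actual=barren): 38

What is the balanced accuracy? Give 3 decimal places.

Balanced accuracy = mean of per-class recall.
  forest: recall = 31/73 = 0.4247
  water: recall = 41/66 = 0.6212
  urban: recall = 17/32 = 0.5313
  crop: recall = 35/38 = 0.9211
  barren: recall = 38/45 = 0.8444
Mean = (0.4247 + 0.6212 + 0.5313 + 0.9211 + 0.8444) / 5 = 0.669

0.669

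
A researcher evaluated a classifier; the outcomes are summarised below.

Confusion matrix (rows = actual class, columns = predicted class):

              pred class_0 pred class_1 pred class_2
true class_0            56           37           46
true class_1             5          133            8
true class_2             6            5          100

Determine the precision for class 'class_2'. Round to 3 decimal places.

0.649

One-vs-rest for 'class_2': TP = diagonal; FP = other classes predicted 'class_2'; FN = 'class_2' predicted as other.
precision = TP/(TP+FP).
class_2: TP=100, FP=46+8=54 → 100/154 = 0.6494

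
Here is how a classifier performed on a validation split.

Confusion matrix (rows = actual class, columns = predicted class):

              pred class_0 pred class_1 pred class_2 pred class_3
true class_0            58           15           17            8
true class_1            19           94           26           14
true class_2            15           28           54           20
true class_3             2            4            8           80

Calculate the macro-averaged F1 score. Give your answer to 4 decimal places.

0.6177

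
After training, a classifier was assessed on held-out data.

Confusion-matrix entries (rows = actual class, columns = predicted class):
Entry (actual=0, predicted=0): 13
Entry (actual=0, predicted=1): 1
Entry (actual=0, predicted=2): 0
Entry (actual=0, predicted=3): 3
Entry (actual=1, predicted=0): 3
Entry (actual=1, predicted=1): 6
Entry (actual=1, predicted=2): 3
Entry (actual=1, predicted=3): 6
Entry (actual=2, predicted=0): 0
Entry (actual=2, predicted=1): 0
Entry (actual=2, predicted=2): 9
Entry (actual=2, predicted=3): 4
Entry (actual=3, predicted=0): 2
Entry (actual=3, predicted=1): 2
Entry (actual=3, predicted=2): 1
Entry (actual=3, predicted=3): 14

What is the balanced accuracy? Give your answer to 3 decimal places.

0.632

Balanced accuracy = mean of per-class recall.
  0: recall = 13/17 = 0.7647
  1: recall = 6/18 = 0.3333
  2: recall = 9/13 = 0.6923
  3: recall = 14/19 = 0.7368
Mean = (0.7647 + 0.3333 + 0.6923 + 0.7368) / 4 = 0.632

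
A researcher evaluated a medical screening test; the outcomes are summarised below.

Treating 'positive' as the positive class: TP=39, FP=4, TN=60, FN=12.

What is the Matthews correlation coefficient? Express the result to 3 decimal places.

0.721

MCC = (TP·TN − FP·FN) / √((TP+FP)(TP+FN)(TN+FP)(TN+FN))
Numerator = 39·60 − 4·12 = 2292
Denominator = √(43·51·64·72) = √10105344 = 3178.8904
MCC = 2292 / 3178.8904 = 0.721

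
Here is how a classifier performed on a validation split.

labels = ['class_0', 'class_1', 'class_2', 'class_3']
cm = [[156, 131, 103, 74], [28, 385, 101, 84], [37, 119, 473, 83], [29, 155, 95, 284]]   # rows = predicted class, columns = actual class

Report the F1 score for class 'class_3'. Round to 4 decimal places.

Take TP from the diagonal, FP from the rest of the 'class_3' prediction marginal, FN from the rest of the 'class_3' actual marginal.
F1 score = 2·TP/(2·TP+FP+FN).
class_3: TP=284, FP=29+155+95=279, FN=74+84+83=241 → 568/1088 = 0.52206

0.5221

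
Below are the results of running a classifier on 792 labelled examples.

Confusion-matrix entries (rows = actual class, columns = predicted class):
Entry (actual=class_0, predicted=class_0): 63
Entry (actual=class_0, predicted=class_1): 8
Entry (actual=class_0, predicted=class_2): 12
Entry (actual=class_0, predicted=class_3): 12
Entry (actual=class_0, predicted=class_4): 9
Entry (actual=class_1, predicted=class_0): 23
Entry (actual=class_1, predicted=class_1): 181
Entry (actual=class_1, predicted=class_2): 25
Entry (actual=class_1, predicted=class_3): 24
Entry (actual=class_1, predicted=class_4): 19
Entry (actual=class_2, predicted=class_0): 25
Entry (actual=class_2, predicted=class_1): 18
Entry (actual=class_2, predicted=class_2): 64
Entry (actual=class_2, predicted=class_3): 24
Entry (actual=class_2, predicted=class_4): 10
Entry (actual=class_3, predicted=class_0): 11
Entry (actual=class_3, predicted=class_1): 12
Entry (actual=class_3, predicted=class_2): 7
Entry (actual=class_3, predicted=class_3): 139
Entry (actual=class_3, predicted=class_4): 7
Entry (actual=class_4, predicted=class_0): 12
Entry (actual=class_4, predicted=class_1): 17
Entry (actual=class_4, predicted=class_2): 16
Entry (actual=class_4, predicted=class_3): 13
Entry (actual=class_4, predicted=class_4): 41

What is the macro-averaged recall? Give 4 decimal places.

Per-class recall (TP/(TP+FN)):
  class_0: TP=63, FN=8+12+12+9=41 → 63/104 = 0.60577
  class_1: TP=181, FN=23+25+24+19=91 → 181/272 = 0.66544
  class_2: TP=64, FN=25+18+24+10=77 → 64/141 = 0.45390
  class_3: TP=139, FN=11+12+7+7=37 → 139/176 = 0.78977
  class_4: TP=41, FN=12+17+16+13=58 → 41/99 = 0.41414
Macro-recall = mean = (0.60577 + 0.66544 + 0.45390 + 0.78977 + 0.41414) / 5 = 0.5858

0.5858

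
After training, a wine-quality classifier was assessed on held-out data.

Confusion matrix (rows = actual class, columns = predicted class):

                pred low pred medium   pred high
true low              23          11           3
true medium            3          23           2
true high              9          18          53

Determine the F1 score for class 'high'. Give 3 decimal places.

0.768

F1 score = 2·TP/(2·TP+FP+FN).
high: TP=53, FP=3+2=5, FN=9+18=27 → 106/138 = 0.7681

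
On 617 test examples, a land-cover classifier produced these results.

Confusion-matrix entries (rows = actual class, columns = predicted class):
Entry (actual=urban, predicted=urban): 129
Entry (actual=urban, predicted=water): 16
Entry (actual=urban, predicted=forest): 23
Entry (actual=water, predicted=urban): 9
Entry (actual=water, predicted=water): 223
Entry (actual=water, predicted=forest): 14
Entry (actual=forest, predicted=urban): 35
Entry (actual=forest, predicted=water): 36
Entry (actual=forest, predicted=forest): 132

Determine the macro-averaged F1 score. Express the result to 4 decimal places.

Per-class F1 score (2·TP/(2·TP+FP+FN)):
  urban: TP=129, FP=9+35=44, FN=16+23=39 → 258/341 = 0.75660
  water: TP=223, FP=16+36=52, FN=9+14=23 → 446/521 = 0.85605
  forest: TP=132, FP=23+14=37, FN=35+36=71 → 264/372 = 0.70968
Macro-F1 score = mean = (0.75660 + 0.85605 + 0.70968) / 3 = 0.7741

0.7741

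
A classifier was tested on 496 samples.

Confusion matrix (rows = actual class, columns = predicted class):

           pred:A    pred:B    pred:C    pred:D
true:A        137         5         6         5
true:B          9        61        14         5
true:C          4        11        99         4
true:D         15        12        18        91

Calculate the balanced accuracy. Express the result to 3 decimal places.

0.772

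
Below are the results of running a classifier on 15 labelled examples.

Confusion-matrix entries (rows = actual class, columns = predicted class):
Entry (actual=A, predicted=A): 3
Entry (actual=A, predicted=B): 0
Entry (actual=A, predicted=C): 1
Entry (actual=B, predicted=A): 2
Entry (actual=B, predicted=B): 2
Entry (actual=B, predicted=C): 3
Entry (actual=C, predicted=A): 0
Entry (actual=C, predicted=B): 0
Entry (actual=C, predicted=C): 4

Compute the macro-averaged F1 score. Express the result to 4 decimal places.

0.5926

Per-class F1 score (2·TP/(2·TP+FP+FN)):
  A: TP=3, FP=2+0=2, FN=0+1=1 → 6/9 = 0.66667
  B: TP=2, FP=0+0=0, FN=2+3=5 → 4/9 = 0.44444
  C: TP=4, FP=1+3=4, FN=0+0=0 → 8/12 = 0.66667
Macro-F1 score = mean = (0.66667 + 0.44444 + 0.66667) / 3 = 0.5926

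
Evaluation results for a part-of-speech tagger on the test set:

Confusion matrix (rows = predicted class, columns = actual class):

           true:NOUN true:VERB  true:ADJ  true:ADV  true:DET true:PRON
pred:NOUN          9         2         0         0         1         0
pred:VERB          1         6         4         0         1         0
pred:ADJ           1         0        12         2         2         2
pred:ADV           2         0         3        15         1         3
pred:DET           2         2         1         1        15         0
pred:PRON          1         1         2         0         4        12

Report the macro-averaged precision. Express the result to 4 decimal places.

0.6368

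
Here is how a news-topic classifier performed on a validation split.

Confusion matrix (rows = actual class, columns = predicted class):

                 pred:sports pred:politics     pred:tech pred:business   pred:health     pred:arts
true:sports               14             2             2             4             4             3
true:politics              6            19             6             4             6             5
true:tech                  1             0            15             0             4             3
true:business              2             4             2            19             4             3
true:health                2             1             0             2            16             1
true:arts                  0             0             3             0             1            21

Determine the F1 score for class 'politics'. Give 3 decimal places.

0.528

Treat 'politics' as positive and all other classes as negative.
F1 score = 2·TP/(2·TP+FP+FN).
politics: TP=19, FP=2+0+4+1+0=7, FN=6+6+4+6+5=27 → 38/72 = 0.5278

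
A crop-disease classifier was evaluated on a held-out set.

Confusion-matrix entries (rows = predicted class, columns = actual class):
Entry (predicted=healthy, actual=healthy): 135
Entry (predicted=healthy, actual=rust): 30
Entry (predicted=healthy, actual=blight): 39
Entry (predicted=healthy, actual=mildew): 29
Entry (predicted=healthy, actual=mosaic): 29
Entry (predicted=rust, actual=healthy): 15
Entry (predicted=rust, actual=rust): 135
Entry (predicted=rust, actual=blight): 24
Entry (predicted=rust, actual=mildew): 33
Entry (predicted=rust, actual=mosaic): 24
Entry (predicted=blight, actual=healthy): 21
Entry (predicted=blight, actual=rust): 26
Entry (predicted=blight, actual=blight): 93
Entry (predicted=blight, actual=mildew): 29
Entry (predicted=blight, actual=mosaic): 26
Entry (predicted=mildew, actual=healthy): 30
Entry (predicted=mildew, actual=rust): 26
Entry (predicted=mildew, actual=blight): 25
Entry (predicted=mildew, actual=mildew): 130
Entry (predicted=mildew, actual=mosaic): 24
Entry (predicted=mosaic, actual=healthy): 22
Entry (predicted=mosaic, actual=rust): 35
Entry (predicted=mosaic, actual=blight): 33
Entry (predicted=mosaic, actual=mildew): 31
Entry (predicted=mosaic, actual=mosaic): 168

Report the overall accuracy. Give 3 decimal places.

0.545

Accuracy = trace / total = (135+135+93+130+168=661) / 1212 = 661/1212 = 0.545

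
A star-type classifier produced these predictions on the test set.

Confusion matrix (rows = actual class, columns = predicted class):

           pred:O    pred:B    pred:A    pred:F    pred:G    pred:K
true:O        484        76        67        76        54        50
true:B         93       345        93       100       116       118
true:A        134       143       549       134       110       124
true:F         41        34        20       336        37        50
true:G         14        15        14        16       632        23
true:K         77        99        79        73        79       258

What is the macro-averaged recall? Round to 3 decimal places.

0.563

Per-class recall (TP/(TP+FN)):
  O: TP=484, FN=76+67+76+54+50=323 → 484/807 = 0.5998
  B: TP=345, FN=93+93+100+116+118=520 → 345/865 = 0.3988
  A: TP=549, FN=134+143+134+110+124=645 → 549/1194 = 0.4598
  F: TP=336, FN=41+34+20+37+50=182 → 336/518 = 0.6486
  G: TP=632, FN=14+15+14+16+23=82 → 632/714 = 0.8852
  K: TP=258, FN=77+99+79+73+79=407 → 258/665 = 0.3880
Macro-recall = mean = (0.5998 + 0.3988 + 0.4598 + 0.6486 + 0.8852 + 0.3880) / 6 = 0.563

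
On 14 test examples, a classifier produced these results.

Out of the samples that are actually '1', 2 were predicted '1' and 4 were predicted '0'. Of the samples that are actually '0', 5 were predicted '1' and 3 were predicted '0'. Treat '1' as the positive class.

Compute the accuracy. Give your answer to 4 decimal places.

0.3571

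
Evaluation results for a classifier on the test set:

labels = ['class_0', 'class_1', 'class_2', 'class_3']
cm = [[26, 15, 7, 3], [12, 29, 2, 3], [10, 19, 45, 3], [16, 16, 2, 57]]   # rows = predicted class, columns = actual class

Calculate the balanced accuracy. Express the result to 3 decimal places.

0.610

Balanced accuracy = mean of per-class recall.
  class_0: recall = 26/64 = 0.4063
  class_1: recall = 29/79 = 0.3671
  class_2: recall = 45/56 = 0.8036
  class_3: recall = 57/66 = 0.8636
Mean = (0.4063 + 0.3671 + 0.8036 + 0.8636) / 4 = 0.610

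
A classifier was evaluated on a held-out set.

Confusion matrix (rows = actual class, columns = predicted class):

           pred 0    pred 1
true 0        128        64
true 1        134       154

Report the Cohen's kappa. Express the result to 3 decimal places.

Observed agreement pₒ = trace/N = 282/480 = 0.5875
Expected agreement pₑ = Σ (rowᵢ·colᵢ)/N² = (192·262 + 288·218)/480² = 0.4908
κ = (pₒ − pₑ)/(1 − pₑ) = (0.5875 − 0.4908)/(1 − 0.4908) = 0.190

0.190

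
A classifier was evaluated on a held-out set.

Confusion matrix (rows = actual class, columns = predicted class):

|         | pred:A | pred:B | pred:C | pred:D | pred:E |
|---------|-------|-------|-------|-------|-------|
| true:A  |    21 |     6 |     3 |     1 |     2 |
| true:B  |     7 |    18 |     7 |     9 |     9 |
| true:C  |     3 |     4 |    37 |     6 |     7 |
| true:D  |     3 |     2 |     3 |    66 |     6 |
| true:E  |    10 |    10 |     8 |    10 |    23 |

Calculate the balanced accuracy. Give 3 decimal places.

Balanced accuracy = mean of per-class recall.
  A: recall = 21/33 = 0.6364
  B: recall = 18/50 = 0.3600
  C: recall = 37/57 = 0.6491
  D: recall = 66/80 = 0.8250
  E: recall = 23/61 = 0.3770
Mean = (0.6364 + 0.3600 + 0.6491 + 0.8250 + 0.3770) / 5 = 0.570

0.570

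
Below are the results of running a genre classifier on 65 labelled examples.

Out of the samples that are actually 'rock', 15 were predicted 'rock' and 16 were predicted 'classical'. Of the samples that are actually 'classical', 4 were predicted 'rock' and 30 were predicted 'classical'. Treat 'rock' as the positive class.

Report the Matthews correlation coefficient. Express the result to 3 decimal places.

0.402

MCC = (TP·TN − FP·FN) / √((TP+FP)(TP+FN)(TN+FP)(TN+FN))
Numerator = 15·30 − 4·16 = 386
Denominator = √(19·31·34·46) = √921196 = 959.7896
MCC = 386 / 959.7896 = 0.402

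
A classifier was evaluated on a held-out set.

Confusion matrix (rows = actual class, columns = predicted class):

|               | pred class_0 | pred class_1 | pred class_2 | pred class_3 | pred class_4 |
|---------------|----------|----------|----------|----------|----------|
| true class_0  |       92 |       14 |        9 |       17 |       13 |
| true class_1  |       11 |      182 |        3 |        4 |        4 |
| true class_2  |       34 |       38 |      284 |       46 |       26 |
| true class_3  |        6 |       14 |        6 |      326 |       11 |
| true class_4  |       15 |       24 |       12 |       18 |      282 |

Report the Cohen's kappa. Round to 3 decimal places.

0.722

Observed agreement pₒ = trace/N = 1166/1491 = 0.7820
Expected agreement pₑ = Σ (rowᵢ·colᵢ)/N² = (145·158 + 204·272 + 428·314 + 363·411 + 351·336)/1491² = 0.2159
κ = (pₒ − pₑ)/(1 − pₑ) = (0.7820 − 0.2159)/(1 − 0.2159) = 0.722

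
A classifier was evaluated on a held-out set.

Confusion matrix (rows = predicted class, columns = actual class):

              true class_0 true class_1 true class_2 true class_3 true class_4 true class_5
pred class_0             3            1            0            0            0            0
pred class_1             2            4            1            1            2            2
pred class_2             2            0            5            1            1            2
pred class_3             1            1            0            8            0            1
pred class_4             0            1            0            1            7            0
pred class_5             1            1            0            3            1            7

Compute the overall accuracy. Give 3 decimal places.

Accuracy = trace / total = (3+4+5+8+7+7=34) / 60 = 34/60 = 0.567

0.567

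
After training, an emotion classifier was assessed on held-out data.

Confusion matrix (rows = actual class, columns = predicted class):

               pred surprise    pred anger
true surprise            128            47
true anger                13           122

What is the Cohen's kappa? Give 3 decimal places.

0.617

Observed agreement pₒ = trace/N = 250/310 = 0.8065
Expected agreement pₑ = Σ (rowᵢ·colᵢ)/N² = (175·141 + 135·169)/310² = 0.4942
κ = (pₒ − pₑ)/(1 − pₑ) = (0.8065 − 0.4942)/(1 − 0.4942) = 0.617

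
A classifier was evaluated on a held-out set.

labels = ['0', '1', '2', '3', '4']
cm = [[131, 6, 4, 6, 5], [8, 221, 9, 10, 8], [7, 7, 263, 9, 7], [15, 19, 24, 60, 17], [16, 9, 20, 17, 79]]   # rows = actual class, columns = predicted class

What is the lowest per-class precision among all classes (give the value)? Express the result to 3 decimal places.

Per-class precision (TP/(TP+FP)):
  0: TP=131, FP=8+7+15+16=46 → 131/177 = 0.7401
  1: TP=221, FP=6+7+19+9=41 → 221/262 = 0.8435
  2: TP=263, FP=4+9+24+20=57 → 263/320 = 0.8219
  3: TP=60, FP=6+10+9+17=42 → 60/102 = 0.5882
  4: TP=79, FP=5+8+7+17=37 → 79/116 = 0.6810
Lowest is class '3' with precision = 0.588.

0.588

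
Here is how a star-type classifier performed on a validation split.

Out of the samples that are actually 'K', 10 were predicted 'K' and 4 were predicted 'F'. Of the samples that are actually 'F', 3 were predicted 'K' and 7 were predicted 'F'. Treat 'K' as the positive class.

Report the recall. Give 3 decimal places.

0.714

Recall = TP/(TP+FN) = 10/(10+4) = 10/14 = 0.714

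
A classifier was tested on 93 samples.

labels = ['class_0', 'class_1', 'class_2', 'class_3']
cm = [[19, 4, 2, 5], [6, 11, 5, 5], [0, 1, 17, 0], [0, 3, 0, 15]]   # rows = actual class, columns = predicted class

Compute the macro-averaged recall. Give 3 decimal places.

0.705

Per-class recall (TP/(TP+FN)):
  class_0: TP=19, FN=4+2+5=11 → 19/30 = 0.6333
  class_1: TP=11, FN=6+5+5=16 → 11/27 = 0.4074
  class_2: TP=17, FN=0+1+0=1 → 17/18 = 0.9444
  class_3: TP=15, FN=0+3+0=3 → 15/18 = 0.8333
Macro-recall = mean = (0.6333 + 0.4074 + 0.9444 + 0.8333) / 4 = 0.705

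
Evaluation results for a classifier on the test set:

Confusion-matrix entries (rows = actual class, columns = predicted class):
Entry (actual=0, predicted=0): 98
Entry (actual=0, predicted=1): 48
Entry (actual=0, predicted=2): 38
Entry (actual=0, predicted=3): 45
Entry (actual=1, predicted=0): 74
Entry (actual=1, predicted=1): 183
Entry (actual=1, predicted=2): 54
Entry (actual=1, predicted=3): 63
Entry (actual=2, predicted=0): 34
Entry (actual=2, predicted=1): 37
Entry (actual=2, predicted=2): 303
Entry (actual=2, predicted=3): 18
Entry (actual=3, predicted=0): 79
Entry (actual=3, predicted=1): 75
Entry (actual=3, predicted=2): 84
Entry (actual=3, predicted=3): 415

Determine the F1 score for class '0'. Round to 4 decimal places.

F1 score = 2·TP/(2·TP+FP+FN).
0: TP=98, FP=74+34+79=187, FN=48+38+45=131 → 196/514 = 0.38132

0.3813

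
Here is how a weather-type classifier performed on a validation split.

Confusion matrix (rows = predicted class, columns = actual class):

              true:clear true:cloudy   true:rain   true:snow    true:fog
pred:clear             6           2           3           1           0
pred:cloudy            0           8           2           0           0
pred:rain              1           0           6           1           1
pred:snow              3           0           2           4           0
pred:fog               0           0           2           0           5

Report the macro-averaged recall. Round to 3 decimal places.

Per-class recall (TP/(TP+FN)):
  clear: TP=6, FN=0+1+3+0=4 → 6/10 = 0.6000
  cloudy: TP=8, FN=2+0+0+0=2 → 8/10 = 0.8000
  rain: TP=6, FN=3+2+2+2=9 → 6/15 = 0.4000
  snow: TP=4, FN=1+0+1+0=2 → 4/6 = 0.6667
  fog: TP=5, FN=0+0+1+0=1 → 5/6 = 0.8333
Macro-recall = mean = (0.6000 + 0.8000 + 0.4000 + 0.6667 + 0.8333) / 5 = 0.660

0.660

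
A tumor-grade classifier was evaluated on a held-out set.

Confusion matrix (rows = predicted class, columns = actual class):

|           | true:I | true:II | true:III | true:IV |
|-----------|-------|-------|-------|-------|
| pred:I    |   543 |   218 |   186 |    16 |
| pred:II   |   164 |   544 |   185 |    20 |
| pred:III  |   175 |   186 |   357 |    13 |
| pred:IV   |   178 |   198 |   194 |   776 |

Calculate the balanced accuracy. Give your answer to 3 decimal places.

Balanced accuracy = mean of per-class recall.
  I: recall = 543/1060 = 0.5123
  II: recall = 544/1146 = 0.4747
  III: recall = 357/922 = 0.3872
  IV: recall = 776/825 = 0.9406
Mean = (0.5123 + 0.4747 + 0.3872 + 0.9406) / 4 = 0.579

0.579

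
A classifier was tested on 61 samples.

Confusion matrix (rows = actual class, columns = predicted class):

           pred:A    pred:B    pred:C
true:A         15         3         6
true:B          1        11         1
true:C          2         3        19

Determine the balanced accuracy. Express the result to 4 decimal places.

0.7543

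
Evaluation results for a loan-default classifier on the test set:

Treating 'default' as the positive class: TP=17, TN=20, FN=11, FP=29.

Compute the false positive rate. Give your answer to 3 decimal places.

FPR = FP/(FP+TN) = 29/(29+20) = 0.592

0.592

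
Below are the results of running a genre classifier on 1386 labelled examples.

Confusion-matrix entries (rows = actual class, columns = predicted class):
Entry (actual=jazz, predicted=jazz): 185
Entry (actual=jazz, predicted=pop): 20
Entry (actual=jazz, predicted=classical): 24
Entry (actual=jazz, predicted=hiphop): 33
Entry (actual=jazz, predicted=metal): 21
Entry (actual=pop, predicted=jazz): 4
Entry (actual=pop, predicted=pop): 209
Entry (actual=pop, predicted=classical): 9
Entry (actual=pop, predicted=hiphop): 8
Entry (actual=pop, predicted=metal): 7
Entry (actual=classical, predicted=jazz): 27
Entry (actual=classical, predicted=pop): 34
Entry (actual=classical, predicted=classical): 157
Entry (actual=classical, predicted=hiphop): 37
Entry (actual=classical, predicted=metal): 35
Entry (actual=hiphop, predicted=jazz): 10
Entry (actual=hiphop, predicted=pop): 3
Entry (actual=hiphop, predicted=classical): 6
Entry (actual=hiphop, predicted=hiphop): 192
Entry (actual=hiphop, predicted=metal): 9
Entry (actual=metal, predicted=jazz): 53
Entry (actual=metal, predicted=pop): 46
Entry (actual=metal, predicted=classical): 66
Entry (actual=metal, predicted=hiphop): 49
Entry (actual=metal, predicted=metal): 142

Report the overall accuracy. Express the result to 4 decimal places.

Accuracy = trace / total = (185+209+157+192+142=885) / 1386 = 885/1386 = 0.6385

0.6385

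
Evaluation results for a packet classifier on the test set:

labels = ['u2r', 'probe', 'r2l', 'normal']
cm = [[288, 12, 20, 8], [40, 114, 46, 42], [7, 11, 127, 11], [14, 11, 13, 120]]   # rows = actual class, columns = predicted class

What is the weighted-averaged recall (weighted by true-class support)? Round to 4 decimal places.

0.7342

Per-class recall (TP/(TP+FN)):
  u2r: TP=288, FN=12+20+8=40 → 288/328 = 0.87805
  probe: TP=114, FN=40+46+42=128 → 114/242 = 0.47107
  r2l: TP=127, FN=7+11+11=29 → 127/156 = 0.81410
  normal: TP=120, FN=14+11+13=38 → 120/158 = 0.75949
Weighted-recall = Σ (supportᵢ/N)·recallᵢ with N=884: (328/884)·0.87805 + (242/884)·0.47107 + (156/884)·0.81410 + (158/884)·0.75949 = 0.7342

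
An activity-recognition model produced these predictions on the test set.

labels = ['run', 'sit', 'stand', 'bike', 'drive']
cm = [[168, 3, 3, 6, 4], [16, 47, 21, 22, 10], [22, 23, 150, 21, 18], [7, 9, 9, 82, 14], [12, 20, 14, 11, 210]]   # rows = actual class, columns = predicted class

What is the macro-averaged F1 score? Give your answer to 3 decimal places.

0.675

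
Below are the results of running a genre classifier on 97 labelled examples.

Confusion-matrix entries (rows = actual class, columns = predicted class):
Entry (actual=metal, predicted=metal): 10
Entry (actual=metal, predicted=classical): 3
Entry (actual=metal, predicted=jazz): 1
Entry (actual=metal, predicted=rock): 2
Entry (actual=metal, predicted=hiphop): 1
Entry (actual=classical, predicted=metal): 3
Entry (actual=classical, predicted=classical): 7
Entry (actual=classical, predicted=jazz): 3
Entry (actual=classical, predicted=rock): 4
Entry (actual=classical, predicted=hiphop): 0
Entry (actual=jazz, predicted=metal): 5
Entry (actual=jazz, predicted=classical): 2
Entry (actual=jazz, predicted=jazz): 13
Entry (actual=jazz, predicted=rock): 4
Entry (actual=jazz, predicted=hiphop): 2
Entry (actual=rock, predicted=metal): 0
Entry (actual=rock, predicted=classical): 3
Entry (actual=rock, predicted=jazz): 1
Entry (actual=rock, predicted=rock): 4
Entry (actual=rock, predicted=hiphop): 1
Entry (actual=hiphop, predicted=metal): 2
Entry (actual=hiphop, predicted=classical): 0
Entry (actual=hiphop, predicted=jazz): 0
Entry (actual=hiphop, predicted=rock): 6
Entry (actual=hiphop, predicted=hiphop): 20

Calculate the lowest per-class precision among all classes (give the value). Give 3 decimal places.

0.200

Per-class precision (TP/(TP+FP)):
  metal: TP=10, FP=3+5+0+2=10 → 10/20 = 0.5000
  classical: TP=7, FP=3+2+3+0=8 → 7/15 = 0.4667
  jazz: TP=13, FP=1+3+1+0=5 → 13/18 = 0.7222
  rock: TP=4, FP=2+4+4+6=16 → 4/20 = 0.2000
  hiphop: TP=20, FP=1+0+2+1=4 → 20/24 = 0.8333
Lowest is class 'rock' with precision = 0.200.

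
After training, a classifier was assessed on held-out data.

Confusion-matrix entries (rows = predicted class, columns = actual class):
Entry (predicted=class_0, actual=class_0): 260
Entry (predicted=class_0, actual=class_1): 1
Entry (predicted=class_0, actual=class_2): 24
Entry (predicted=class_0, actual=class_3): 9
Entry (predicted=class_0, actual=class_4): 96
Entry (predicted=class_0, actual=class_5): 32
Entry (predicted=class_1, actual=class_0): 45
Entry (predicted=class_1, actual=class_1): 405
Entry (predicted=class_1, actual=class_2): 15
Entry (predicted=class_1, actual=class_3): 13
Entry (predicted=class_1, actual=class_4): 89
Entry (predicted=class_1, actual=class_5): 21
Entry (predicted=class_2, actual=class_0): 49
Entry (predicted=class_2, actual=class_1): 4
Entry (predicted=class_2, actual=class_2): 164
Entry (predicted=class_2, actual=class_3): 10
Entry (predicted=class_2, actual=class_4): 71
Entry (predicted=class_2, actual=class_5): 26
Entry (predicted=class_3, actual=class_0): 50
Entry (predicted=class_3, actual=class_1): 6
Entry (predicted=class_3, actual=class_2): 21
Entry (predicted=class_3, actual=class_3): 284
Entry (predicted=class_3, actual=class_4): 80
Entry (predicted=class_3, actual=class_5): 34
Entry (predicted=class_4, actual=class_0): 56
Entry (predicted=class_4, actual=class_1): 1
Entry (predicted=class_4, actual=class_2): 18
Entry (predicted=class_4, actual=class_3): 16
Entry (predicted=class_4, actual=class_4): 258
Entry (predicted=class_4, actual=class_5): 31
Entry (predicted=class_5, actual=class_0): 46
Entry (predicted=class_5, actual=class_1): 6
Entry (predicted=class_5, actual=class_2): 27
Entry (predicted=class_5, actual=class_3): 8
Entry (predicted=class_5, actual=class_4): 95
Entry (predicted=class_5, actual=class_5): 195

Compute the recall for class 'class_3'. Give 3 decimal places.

0.835

One-vs-rest for 'class_3': TP = diagonal; FP = other classes predicted 'class_3'; FN = 'class_3' predicted as other.
recall = TP/(TP+FN).
class_3: TP=284, FN=9+13+10+16+8=56 → 284/340 = 0.8353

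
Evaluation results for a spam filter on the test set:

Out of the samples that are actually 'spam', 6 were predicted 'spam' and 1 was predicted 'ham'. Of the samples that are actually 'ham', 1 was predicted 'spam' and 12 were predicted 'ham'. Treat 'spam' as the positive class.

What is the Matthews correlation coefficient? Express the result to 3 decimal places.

0.780

MCC = (TP·TN − FP·FN) / √((TP+FP)(TP+FN)(TN+FP)(TN+FN))
Numerator = 6·12 − 1·1 = 71
Denominator = √(7·7·13·13) = √8281 = 91.0000
MCC = 71 / 91.0000 = 0.780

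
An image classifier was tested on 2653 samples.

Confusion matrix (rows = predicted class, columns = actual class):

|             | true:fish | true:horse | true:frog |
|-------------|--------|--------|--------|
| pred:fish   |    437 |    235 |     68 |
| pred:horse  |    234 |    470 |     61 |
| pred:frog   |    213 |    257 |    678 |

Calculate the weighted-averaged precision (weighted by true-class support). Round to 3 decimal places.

0.599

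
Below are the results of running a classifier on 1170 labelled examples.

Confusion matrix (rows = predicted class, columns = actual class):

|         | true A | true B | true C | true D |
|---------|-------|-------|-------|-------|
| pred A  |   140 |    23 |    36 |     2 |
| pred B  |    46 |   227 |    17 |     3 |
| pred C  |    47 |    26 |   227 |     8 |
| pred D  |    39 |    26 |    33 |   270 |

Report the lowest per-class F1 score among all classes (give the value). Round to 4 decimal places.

0.5920

Per-class F1 score (2·TP/(2·TP+FP+FN)):
  A: TP=140, FP=23+36+2=61, FN=46+47+39=132 → 280/473 = 0.59197
  B: TP=227, FP=46+17+3=66, FN=23+26+26=75 → 454/595 = 0.76303
  C: TP=227, FP=47+26+8=81, FN=36+17+33=86 → 454/621 = 0.73108
  D: TP=270, FP=39+26+33=98, FN=2+3+8=13 → 540/651 = 0.82949
Lowest is class 'A' with F1 score = 0.5920.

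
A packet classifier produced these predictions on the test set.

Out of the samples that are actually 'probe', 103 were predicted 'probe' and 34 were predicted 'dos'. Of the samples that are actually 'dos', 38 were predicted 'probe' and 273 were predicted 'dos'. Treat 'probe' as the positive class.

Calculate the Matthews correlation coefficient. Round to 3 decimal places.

MCC = (TP·TN − FP·FN) / √((TP+FP)(TP+FN)(TN+FP)(TN+FN))
Numerator = 103·273 − 38·34 = 26827
Denominator = √(141·137·311·307) = √1844329209 = 42945.6541
MCC = 26827 / 42945.6541 = 0.625

0.625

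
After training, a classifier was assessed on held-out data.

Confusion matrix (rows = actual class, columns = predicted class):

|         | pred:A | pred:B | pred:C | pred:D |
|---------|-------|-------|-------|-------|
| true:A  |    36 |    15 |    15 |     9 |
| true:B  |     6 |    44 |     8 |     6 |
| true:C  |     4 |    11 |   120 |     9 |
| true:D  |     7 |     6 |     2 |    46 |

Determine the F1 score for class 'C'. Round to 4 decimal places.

One-vs-rest for 'C': TP = diagonal; FP = other classes predicted 'C'; FN = 'C' predicted as other.
F1 score = 2·TP/(2·TP+FP+FN).
C: TP=120, FP=15+8+2=25, FN=4+11+9=24 → 240/289 = 0.83045

0.8304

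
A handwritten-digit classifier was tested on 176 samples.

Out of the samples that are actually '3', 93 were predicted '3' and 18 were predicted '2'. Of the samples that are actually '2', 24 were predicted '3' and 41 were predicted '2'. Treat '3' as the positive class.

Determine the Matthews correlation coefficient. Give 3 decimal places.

MCC = (TP·TN − FP·FN) / √((TP+FP)(TP+FN)(TN+FP)(TN+FN))
Numerator = 93·41 − 24·18 = 3381
Denominator = √(117·111·65·59) = √49805145 = 7057.2760
MCC = 3381 / 7057.2760 = 0.479

0.479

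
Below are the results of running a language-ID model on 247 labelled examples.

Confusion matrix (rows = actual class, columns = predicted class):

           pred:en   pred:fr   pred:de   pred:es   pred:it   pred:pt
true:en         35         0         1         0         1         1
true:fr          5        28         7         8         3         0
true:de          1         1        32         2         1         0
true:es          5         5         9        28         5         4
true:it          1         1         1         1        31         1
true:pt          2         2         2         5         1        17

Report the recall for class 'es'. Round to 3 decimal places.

Take TP from the diagonal, FP from the rest of the 'es' prediction marginal, FN from the rest of the 'es' actual marginal.
recall = TP/(TP+FN).
es: TP=28, FN=5+5+9+5+4=28 → 28/56 = 0.5000

0.500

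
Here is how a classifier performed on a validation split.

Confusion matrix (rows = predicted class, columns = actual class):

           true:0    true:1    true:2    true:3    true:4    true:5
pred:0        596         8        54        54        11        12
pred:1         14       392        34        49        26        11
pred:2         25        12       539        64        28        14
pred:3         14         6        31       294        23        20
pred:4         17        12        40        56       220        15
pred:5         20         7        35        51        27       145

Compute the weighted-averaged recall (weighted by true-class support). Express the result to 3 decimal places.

0.735

Per-class recall (TP/(TP+FN)):
  0: TP=596, FN=14+25+14+17+20=90 → 596/686 = 0.8688
  1: TP=392, FN=8+12+6+12+7=45 → 392/437 = 0.8970
  2: TP=539, FN=54+34+31+40+35=194 → 539/733 = 0.7353
  3: TP=294, FN=54+49+64+56+51=274 → 294/568 = 0.5176
  4: TP=220, FN=11+26+28+23+27=115 → 220/335 = 0.6567
  5: TP=145, FN=12+11+14+20+15=72 → 145/217 = 0.6682
Weighted-recall = Σ (supportᵢ/N)·recallᵢ with N=2976: (686/2976)·0.8688 + (437/2976)·0.8970 + (733/2976)·0.7353 + (568/2976)·0.5176 + (335/2976)·0.6567 + (217/2976)·0.6682 = 0.735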